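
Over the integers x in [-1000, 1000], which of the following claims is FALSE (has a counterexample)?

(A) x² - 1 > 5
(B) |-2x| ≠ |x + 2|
(A) x = 0: LHS = 0² - 1 = -1; -1 > 5 — FAILS
(B) x = 2: LHS = |-2·2| = |-4| = 4, RHS = |2 + 2| = |4| = 4; 4 ≠ 4 — FAILS

Answer: Both A and B are false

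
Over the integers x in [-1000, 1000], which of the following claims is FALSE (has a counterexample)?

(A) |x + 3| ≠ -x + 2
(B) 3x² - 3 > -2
(A) Track d = LHS − RHS over the integers in [-1000, 1000]. Equality would need d = 0, but d changes sign only between consecutive integers, jumping over 0:
x = -1: LHS = |(-1) + 3| = |2| = 2, RHS = -(-1) + 2 = 3; 2 ≠ 3 — holds  (d = -1)
x = 0: LHS = |0 + 3| = |3| = 3, RHS = -0 + 2 = 2; 3 ≠ 2 — holds  (d = 1)
Away from these crossings d keeps a constant sign, and checking every integer in [-1000, 1000] confirms d ≠ 0 throughout. Hence the two sides are never equal, so the relation holds for every integer in [-1000, 1000].

(B) x = 0: LHS = 3·0² - 3 = -3; -3 > -2 — FAILS

Only (B) has a counterexample.

Answer: B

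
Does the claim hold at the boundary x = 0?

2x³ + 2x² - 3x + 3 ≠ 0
x = 0: LHS = 2·0³ + 2·0² - 3·0 + 3 = 3; 3 ≠ 0 — holds

The relation is satisfied at x = 0.

Answer: Yes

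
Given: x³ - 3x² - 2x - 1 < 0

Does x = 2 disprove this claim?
Substitute x = 2 into the relation:
x = 2: LHS = 2³ - 3·2² - 2·2 - 1 = -9; -9 < 0 — holds

The claim holds here, so x = 2 is not a counterexample. (A counterexample exists elsewhere, e.g. x = 4.)

Answer: No, x = 2 is not a counterexample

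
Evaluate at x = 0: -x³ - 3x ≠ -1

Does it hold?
x = 0: LHS = -0³ - 3·0 = 0; 0 ≠ -1 — holds

The relation is satisfied at x = 0.

Answer: Yes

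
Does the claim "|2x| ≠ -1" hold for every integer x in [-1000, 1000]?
An absolute value is never negative, so the left side is ≥ 0 for every x, while the right side is -1. Tightest case in [-1000, 1000] is x = 0:
x = 0: LHS = |2·0| = |0| = 0; 0 ≠ -1 — holds
Hence LHS − RHS is never 0, i.e. the two sides are never equal, so the relation holds for every integer in [-1000, 1000].

No counterexample exists.

Answer: True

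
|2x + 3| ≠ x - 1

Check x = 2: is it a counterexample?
Substitute x = 2 into the relation:
x = 2: LHS = |2·2 + 3| = |7| = 7, RHS = 2 - 1 = 1; 7 ≠ 1 — holds

The relation holds at x = 2, so it is not a counterexample.

Answer: No, x = 2 is not a counterexample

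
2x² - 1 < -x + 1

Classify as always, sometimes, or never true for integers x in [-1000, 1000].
Holds at x = 0: LHS = 2·0² - 1 = -1, RHS = -0 + 1 = 1; -1 < 1 — holds
Fails at x = 1: LHS = 2·1² - 1 = 1, RHS = -1 + 1 = 0; 1 < 0 — FAILS
It is satisfied by some integers in the range but not all.

Answer: Sometimes true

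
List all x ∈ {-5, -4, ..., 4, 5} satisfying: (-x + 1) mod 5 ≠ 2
Holds for: {-5, -4, -3, -2, 0, 1, 2, 3, 5}
Fails for: {-1, 4}

Answer: {-5, -4, -3, -2, 0, 1, 2, 3, 5}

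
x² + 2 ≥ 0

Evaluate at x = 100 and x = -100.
x = 100: LHS = 100² + 2 = 10002; 10002 ≥ 0 — holds
x = -100: LHS = (-100)² + 2 = 10002; 10002 ≥ 0 — holds

Answer: Yes, holds for both x = 100 and x = -100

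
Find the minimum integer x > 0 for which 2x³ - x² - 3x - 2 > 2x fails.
Testing positive integers:
x = 1: LHS = 2·1³ - 1² - 3·1 - 2 = -4, RHS = 2·1 = 2; -4 > 2 — FAILS  ← smallest positive counterexample

Answer: x = 1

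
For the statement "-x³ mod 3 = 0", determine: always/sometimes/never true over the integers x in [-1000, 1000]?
Holds at x = 0: LHS = (-0³) mod 3 = 0 mod 3 = 0; 0 = 0 — holds
Fails at x = 1: LHS = (-1³) mod 3 = (-1) mod 3 = 2; 2 = 0 — FAILS
It is satisfied by some integers in the range but not all.

Answer: Sometimes true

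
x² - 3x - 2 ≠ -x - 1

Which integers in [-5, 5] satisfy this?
Track d = LHS − RHS over the integers in [-5, 5]. Equality would need d = 0, but d changes sign only between consecutive integers, jumping over 0:
x = -1: LHS = (-1)² - 3·(-1) - 2 = 2, RHS = -(-1) - 1 = 0; 2 ≠ 0 — holds  (d = 2)
x = 0: LHS = 0² - 3·0 - 2 = -2, RHS = -0 - 1 = -1; -2 ≠ -1 — holds  (d = -1)
x = 2: LHS = 2² - 3·2 - 2 = -4, RHS = -2 - 1 = -3; -4 ≠ -3 — holds  (d = -1)
x = 3: LHS = 3² - 3·3 - 2 = -2, RHS = -3 - 1 = -4; -2 ≠ -4 — holds  (d = 2)
Away from these crossings d keeps a constant sign, and checking every integer in [-5, 5] confirms d ≠ 0 throughout. Hence the two sides are never equal, so the relation holds for every integer in [-5, 5].

Answer: All integers in [-5, 5]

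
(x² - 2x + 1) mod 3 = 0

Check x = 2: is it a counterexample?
Substitute x = 2 into the relation:
x = 2: LHS = (2² - 2·2 + 1) mod 3 = 1 mod 3 = 1; 1 = 0 — FAILS

Since the claim fails at x = 2, this value is a counterexample.

Answer: Yes, x = 2 is a counterexample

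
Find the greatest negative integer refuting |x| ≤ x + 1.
Testing negative integers from -1 downward:
x = -1: LHS = |-1| = 1, RHS = (-1) + 1 = 0; 1 ≤ 0 — FAILS  ← closest negative counterexample to 0

Answer: x = -1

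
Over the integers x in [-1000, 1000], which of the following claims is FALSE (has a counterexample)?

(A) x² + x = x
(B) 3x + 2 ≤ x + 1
(A) x = 1: LHS = 1² + 1 = 2; 2 = 1 — FAILS
(B) x = 0: LHS = 3·0 + 2 = 2, RHS = 0 + 1 = 1; 2 ≤ 1 — FAILS

Answer: Both A and B are false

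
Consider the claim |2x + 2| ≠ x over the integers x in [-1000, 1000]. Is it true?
Over all integers in [-1000, 1000], LHS − RHS is always positive; it is smallest at x = -1, where it equals 1:
x = -1: LHS = |2·(-1) + 2| = |0| = 0; 0 ≠ -1 — holds
At the ends of the range:
x = -1000: LHS = |2·(-1000) + 2| = |-1998| = 1998; 1998 ≠ -1000 — holds
x = 1000: LHS = |2·1000 + 2| = |2002| = 2002; 2002 ≠ 1000 — holds
Hence LHS − RHS is never 0, i.e. the two sides are never equal, so the relation holds for every integer in [-1000, 1000].

No counterexample exists.

Answer: True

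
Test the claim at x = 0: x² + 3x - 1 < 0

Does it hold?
x = 0: LHS = 0² + 3·0 - 1 = -1; -1 < 0 — holds

The relation is satisfied at x = 0.

Answer: Yes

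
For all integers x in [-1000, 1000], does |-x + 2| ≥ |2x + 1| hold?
The claim fails at x = 1:
x = 1: LHS = |-1 + 2| = |1| = 1, RHS = |2·1 + 1| = |3| = 3; 1 ≥ 3 — FAILS

Because a single integer refutes it, the statement is false.

Answer: False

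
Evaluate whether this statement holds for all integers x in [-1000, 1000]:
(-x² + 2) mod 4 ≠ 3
For a polynomial with integer coefficients, its value mod 4 depends only on x mod 4, so it suffices to check one representative of each residue class, x = 0, 1, 2, 3:
x = 0: LHS = (-0² + 2) mod 4 = 2 mod 4 = 2; 2 ≠ 3 — holds
x = 1: LHS = (-1² + 2) mod 4 = 1 mod 4 = 1; 1 ≠ 3 — holds
x = 2: LHS = (-2² + 2) mod 4 = (-2) mod 4 = 2; 2 ≠ 3 — holds
x = 3: LHS = (-3² + 2) mod 4 = (-7) mod 4 = 1; 1 ≠ 3 — holds
The relation holds in every residue class, so the relation holds for every integer in [-1000, 1000].

No counterexample exists.

Answer: True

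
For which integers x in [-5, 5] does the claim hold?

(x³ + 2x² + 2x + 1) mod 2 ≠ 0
Holds for: {-4, -2, 0, 2, 4}
Fails for: {-5, -3, -1, 1, 3, 5}

Answer: {-4, -2, 0, 2, 4}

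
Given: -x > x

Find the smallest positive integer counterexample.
Testing positive integers:
x = 1: -1 > 1 — FAILS  ← smallest positive counterexample

Answer: x = 1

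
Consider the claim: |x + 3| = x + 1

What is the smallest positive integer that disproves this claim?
Testing positive integers:
x = 1: LHS = |1 + 3| = |4| = 4, RHS = 1 + 1 = 2; 4 = 2 — FAILS  ← smallest positive counterexample

Answer: x = 1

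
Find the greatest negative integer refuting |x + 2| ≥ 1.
Testing negative integers from -1 downward:
x = -1: LHS = |(-1) + 2| = |1| = 1; 1 ≥ 1 — holds
x = -2: LHS = |(-2) + 2| = |0| = 0; 0 ≥ 1 — FAILS  ← closest negative counterexample to 0

Answer: x = -2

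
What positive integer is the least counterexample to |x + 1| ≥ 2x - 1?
Testing positive integers:
x = 1: LHS = |1 + 1| = |2| = 2, RHS = 2·1 - 1 = 1; 2 ≥ 1 — holds
x = 2: LHS = |2 + 1| = |3| = 3, RHS = 2·2 - 1 = 3; 3 ≥ 3 — holds
x = 3: LHS = |3 + 1| = |4| = 4, RHS = 2·3 - 1 = 5; 4 ≥ 5 — FAILS  ← smallest positive counterexample

Answer: x = 3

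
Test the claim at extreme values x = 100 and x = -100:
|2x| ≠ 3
x = 100: LHS = |2·100| = |200| = 200; 200 ≠ 3 — holds
x = -100: LHS = |2·(-100)| = |-200| = 200; 200 ≠ 3 — holds

Answer: Yes, holds for both x = 100 and x = -100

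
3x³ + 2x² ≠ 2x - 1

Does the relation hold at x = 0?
x = 0: LHS = 3·0³ + 2·0² = 0, RHS = 2·0 - 1 = -1; 0 ≠ -1 — holds

The relation is satisfied at x = 0.

Answer: Yes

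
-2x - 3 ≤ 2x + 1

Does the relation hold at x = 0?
x = 0: LHS = -2·0 - 3 = -3, RHS = 2·0 + 1 = 1; -3 ≤ 1 — holds

The relation is satisfied at x = 0.

Answer: Yes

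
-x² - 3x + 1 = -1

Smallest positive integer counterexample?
Testing positive integers:
x = 1: LHS = -1² - 3·1 + 1 = -3; -3 = -1 — FAILS  ← smallest positive counterexample

Answer: x = 1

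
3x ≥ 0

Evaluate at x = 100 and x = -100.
x = 100: LHS = 3·100 = 300; 300 ≥ 0 — holds
x = -100: LHS = 3·(-100) = -300; -300 ≥ 0 — FAILS

Answer: Partially: holds for x = 100, fails for x = -100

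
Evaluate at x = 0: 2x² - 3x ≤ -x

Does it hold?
x = 0: LHS = 2·0² - 3·0 = 0, RHS = -0 = 0; 0 ≤ 0 — holds

The relation is satisfied at x = 0.

Answer: Yes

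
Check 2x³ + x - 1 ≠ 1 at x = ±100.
x = 100: LHS = 2·100³ + 100 - 1 = 2000099; 2000099 ≠ 1 — holds
x = -100: LHS = 2·(-100)³ + (-100) - 1 = -2000101; -2000101 ≠ 1 — holds

Answer: Yes, holds for both x = 100 and x = -100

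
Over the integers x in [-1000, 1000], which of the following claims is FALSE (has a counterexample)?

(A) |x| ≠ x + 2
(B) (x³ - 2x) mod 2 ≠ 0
(A) x = -1: LHS = |-1| = 1, RHS = (-1) + 2 = 1; 1 ≠ 1 — FAILS
(B) x = 0: LHS = (0³ - 2·0) mod 2 = 0 mod 2 = 0; 0 ≠ 0 — FAILS

Answer: Both A and B are false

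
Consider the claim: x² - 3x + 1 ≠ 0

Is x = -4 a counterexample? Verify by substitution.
Substitute x = -4 into the relation:
x = -4: LHS = (-4)² - 3·(-4) + 1 = 29; 29 ≠ 0 — holds

The relation holds at x = -4, so it is not a counterexample.

Answer: No, x = -4 is not a counterexample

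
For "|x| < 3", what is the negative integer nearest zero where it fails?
Testing negative integers from -1 downward:
x = -1: LHS = |-1| = 1; 1 < 3 — holds
x = -2: LHS = |-2| = 2; 2 < 3 — holds
x = -3: LHS = |-3| = 3; 3 < 3 — FAILS  ← closest negative counterexample to 0

Answer: x = -3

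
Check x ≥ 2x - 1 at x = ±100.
x = 100: RHS = 2·100 - 1 = 199; 100 ≥ 199 — FAILS
x = -100: RHS = 2·(-100) - 1 = -201; -100 ≥ -201 — holds

Answer: Partially: fails for x = 100, holds for x = -100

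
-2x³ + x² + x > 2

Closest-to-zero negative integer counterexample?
Testing negative integers from -1 downward:
x = -1: LHS = -2·(-1)³ + (-1)² + (-1) = 2; 2 > 2 — FAILS  ← closest negative counterexample to 0

Answer: x = -1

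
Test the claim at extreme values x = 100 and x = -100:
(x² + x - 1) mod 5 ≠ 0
x = 100: LHS = (100² + 100 - 1) mod 5 = 10099 mod 5 = 4; 4 ≠ 0 — holds
x = -100: LHS = ((-100)² + (-100) - 1) mod 5 = 9899 mod 5 = 4; 4 ≠ 0 — holds

Answer: Yes, holds for both x = 100 and x = -100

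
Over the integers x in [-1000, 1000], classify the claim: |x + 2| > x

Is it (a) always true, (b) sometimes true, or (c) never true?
Over all integers in [-1000, 1000], LHS − RHS is smallest at x = 0, where it equals 2:
x = 0: LHS = |0 + 2| = |2| = 2; 2 > 0 — holds
At the ends of the range:
x = -1000: LHS = |(-1000) + 2| = |-998| = 998; 998 > -1000 — holds
x = 1000: LHS = |1000 + 2| = |1002| = 1002; 1002 > 1000 — holds
Hence LHS − RHS is never zero or negative, i.e. LHS > RHS throughout, so the relation holds for every integer in [-1000, 1000].

No counterexample exists.

Answer: Always true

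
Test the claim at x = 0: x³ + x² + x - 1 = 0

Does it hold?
x = 0: LHS = 0³ + 0² + 0 - 1 = -1; -1 = 0 — FAILS

The relation fails at x = 0, so x = 0 is a counterexample.

Answer: No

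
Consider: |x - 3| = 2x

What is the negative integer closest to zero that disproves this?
Testing negative integers from -1 downward:
x = -1: LHS = |(-1) - 3| = |-4| = 4, RHS = 2·(-1) = -2; 4 = -2 — FAILS  ← closest negative counterexample to 0

Answer: x = -1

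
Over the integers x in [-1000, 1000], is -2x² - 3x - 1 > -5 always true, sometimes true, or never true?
Holds at x = 0: LHS = -2·0² - 3·0 - 1 = -1; -1 > -5 — holds
Fails at x = 1: LHS = -2·1² - 3·1 - 1 = -6; -6 > -5 — FAILS
It is satisfied by some integers in the range but not all.

Answer: Sometimes true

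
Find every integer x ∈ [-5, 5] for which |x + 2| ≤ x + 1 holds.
Over all integers in [-5, 5], LHS − RHS is smallest at x = 0, where it equals 1:
x = 0: LHS = |0 + 2| = |2| = 2, RHS = 0 + 1 = 1; 2 ≤ 1 — FAILS
At the ends of the range:
x = -5: LHS = |(-5) + 2| = |-3| = 3, RHS = (-5) + 1 = -4; 3 ≤ -4 — FAILS
x = 5: LHS = |5 + 2| = |7| = 7, RHS = 5 + 1 = 6; 7 ≤ 6 — FAILS
Hence LHS − RHS is never zero or negative, i.e. LHS > RHS throughout, so the claimed relation (≤) fails for every integer in [-5, 5].

Answer: None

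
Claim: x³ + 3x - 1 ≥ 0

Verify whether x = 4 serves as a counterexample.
Substitute x = 4 into the relation:
x = 4: LHS = 4³ + 3·4 - 1 = 75; 75 ≥ 0 — holds

The claim holds here, so x = 4 is not a counterexample. (A counterexample exists elsewhere, e.g. x = 0.)

Answer: No, x = 4 is not a counterexample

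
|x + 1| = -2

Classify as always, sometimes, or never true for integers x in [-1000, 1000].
An absolute value is never negative, so the left side is ≥ 0 for every x, while the right side is -2. Tightest case in [-1000, 1000] is x = -1:
x = -1: LHS = |(-1) + 1| = |0| = 0; 0 = -2 — FAILS
Hence LHS − RHS is never 0, i.e. the two sides are never equal, so the claimed relation (=) fails for every integer in [-1000, 1000].

No integer in the range satisfies it.

Answer: Never true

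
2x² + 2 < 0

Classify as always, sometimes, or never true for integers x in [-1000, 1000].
Over all integers in [-1000, 1000], LHS − RHS is smallest at x = 0, where it equals 2:
x = 0: LHS = 2·0² + 2 = 2; 2 < 0 — FAILS
At the ends of the range:
x = -1000: LHS = 2·(-1000)² + 2 = 2000002; 2000002 < 0 — FAILS
x = 1000: LHS = 2·1000² + 2 = 2000002; 2000002 < 0 — FAILS
Hence LHS − RHS is never negative, i.e. LHS ≥ RHS throughout, so the claimed relation (<) fails for every integer in [-1000, 1000].

No integer in the range satisfies it.

Answer: Never true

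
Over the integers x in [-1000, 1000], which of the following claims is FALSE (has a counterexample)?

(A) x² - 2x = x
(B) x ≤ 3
(A) x = 1: LHS = 1² - 2·1 = -1; -1 = 1 — FAILS
(B) x = 4: 4 ≤ 3 — FAILS

Answer: Both A and B are false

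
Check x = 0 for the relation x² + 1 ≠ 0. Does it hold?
x = 0: LHS = 0² + 1 = 1; 1 ≠ 0 — holds

The relation is satisfied at x = 0.

Answer: Yes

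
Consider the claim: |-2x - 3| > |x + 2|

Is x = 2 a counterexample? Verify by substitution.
Substitute x = 2 into the relation:
x = 2: LHS = |-2·2 - 3| = |-7| = 7, RHS = |2 + 2| = |4| = 4; 7 > 4 — holds

The claim holds here, so x = 2 is not a counterexample. (A counterexample exists elsewhere, e.g. x = -1.)

Answer: No, x = 2 is not a counterexample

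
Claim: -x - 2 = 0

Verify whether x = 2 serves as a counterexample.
Substitute x = 2 into the relation:
x = 2: LHS = -2 - 2 = -4; -4 = 0 — FAILS

Since the claim fails at x = 2, this value is a counterexample.

Answer: Yes, x = 2 is a counterexample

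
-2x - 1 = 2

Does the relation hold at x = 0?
x = 0: LHS = -2·0 - 1 = -1; -1 = 2 — FAILS

The relation fails at x = 0, so x = 0 is a counterexample.

Answer: No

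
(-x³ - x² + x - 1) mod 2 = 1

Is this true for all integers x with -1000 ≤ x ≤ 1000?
The claim fails at x = 1:
x = 1: LHS = (-1³ - 1² + 1 - 1) mod 2 = (-2) mod 2 = 0; 0 = 1 — FAILS

Because a single integer refutes it, the statement is false.

Answer: False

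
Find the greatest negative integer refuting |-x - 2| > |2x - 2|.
Testing negative integers from -1 downward:
x = -1: LHS = |-(-1) - 2| = |-1| = 1, RHS = |2·(-1) - 2| = |-4| = 4; 1 > 4 — FAILS  ← closest negative counterexample to 0

Answer: x = -1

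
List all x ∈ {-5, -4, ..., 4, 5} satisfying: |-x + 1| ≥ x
Holds for: {-5, -4, -3, -2, -1, 0}
Fails for: {1, 2, 3, 4, 5}

Answer: {-5, -4, -3, -2, -1, 0}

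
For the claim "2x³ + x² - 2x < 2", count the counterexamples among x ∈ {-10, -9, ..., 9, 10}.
Counterexamples in [-10, 10]: {2, 3, 4, 5, 6, 7, 8, 9, 10}.

Counting them gives 9 values.

Answer: 9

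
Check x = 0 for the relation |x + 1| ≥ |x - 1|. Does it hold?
x = 0: LHS = |0 + 1| = |1| = 1, RHS = |0 - 1| = |-1| = 1; 1 ≥ 1 — holds

The relation is satisfied at x = 0.

Answer: Yes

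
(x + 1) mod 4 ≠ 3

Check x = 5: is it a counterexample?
Substitute x = 5 into the relation:
x = 5: LHS = (5 + 1) mod 4 = 6 mod 4 = 2; 2 ≠ 3 — holds

The claim holds here, so x = 5 is not a counterexample. (A counterexample exists elsewhere, e.g. x = 2.)

Answer: No, x = 5 is not a counterexample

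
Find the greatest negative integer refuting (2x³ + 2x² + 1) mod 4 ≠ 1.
Testing negative integers from -1 downward:
x = -1: LHS = (2·(-1)³ + 2·(-1)² + 1) mod 4 = 1 mod 4 = 1; 1 ≠ 1 — FAILS  ← closest negative counterexample to 0

Answer: x = -1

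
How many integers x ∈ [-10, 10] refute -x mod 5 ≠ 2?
Counterexamples in [-10, 10]: {-7, -2, 3, 8}.

Counting them gives 4 values.

Answer: 4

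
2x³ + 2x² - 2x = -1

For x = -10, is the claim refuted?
Substitute x = -10 into the relation:
x = -10: LHS = 2·(-10)³ + 2·(-10)² - 2·(-10) = -1780; -1780 = -1 — FAILS

Since the claim fails at x = -10, this value is a counterexample.

Answer: Yes, x = -10 is a counterexample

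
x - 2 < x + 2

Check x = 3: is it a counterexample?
Substitute x = 3 into the relation:
x = 3: LHS = 3 - 2 = 1, RHS = 3 + 2 = 5; 1 < 5 — holds

The relation holds at x = 3, so it is not a counterexample.

Answer: No, x = 3 is not a counterexample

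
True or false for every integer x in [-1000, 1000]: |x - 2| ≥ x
The claim fails at x = 2:
x = 2: LHS = |2 - 2| = |0| = 0; 0 ≥ 2 — FAILS

Because a single integer refutes it, the statement is false.

Answer: False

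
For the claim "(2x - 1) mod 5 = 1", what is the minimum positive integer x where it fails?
Testing positive integers:
x = 1: LHS = (2·1 - 1) mod 5 = 1 mod 5 = 1; 1 = 1 — holds
x = 2: LHS = (2·2 - 1) mod 5 = 3 mod 5 = 3; 3 = 1 — FAILS  ← smallest positive counterexample

Answer: x = 2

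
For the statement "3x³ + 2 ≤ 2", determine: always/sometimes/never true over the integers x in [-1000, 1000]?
Holds at x = 0: LHS = 3·0³ + 2 = 2; 2 ≤ 2 — holds
Fails at x = 1: LHS = 3·1³ + 2 = 5; 5 ≤ 2 — FAILS
It is satisfied by some integers in the range but not all.

Answer: Sometimes true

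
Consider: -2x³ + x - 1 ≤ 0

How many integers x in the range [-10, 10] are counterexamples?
Counterexamples in [-10, 10]: {-10, -9, -8, -7, -6, -5, -4, -3, -2}.

Counting them gives 9 values.

Answer: 9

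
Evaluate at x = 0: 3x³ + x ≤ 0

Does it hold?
x = 0: LHS = 3·0³ + 0 = 0; 0 ≤ 0 — holds

The relation is satisfied at x = 0.

Answer: Yes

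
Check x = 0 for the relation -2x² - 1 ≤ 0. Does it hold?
x = 0: LHS = -2·0² - 1 = -1; -1 ≤ 0 — holds

The relation is satisfied at x = 0.

Answer: Yes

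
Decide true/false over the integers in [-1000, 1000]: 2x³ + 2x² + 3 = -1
The claim fails at x = 0:
x = 0: LHS = 2·0³ + 2·0² + 3 = 3; 3 = -1 — FAILS

Because a single integer refutes it, the statement is false.

Answer: False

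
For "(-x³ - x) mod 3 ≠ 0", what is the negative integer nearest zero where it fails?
Testing negative integers from -1 downward:
x = -1: LHS = (-(-1)³ - (-1)) mod 3 = 2 mod 3 = 2; 2 ≠ 0 — holds
x = -2: LHS = (-(-2)³ - (-2)) mod 3 = 10 mod 3 = 1; 1 ≠ 0 — holds
x = -3: LHS = (-(-3)³ - (-3)) mod 3 = 30 mod 3 = 0; 0 ≠ 0 — FAILS  ← closest negative counterexample to 0

Answer: x = -3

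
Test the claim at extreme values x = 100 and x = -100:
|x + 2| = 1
x = 100: LHS = |100 + 2| = |102| = 102; 102 = 1 — FAILS
x = -100: LHS = |(-100) + 2| = |-98| = 98; 98 = 1 — FAILS

Answer: No, fails for both x = 100 and x = -100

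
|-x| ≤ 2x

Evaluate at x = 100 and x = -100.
x = 100: LHS = |-100| = 100, RHS = 2·100 = 200; 100 ≤ 200 — holds
x = -100: LHS = |-(-100)| = |100| = 100, RHS = 2·(-100) = -200; 100 ≤ -200 — FAILS

Answer: Partially: holds for x = 100, fails for x = -100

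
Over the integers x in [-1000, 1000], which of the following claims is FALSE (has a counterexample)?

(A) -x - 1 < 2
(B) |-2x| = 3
(A) x = -3: LHS = -(-3) - 1 = 2; 2 < 2 — FAILS
(B) x = 0: LHS = |-2·0| = |0| = 0; 0 = 3 — FAILS

Answer: Both A and B are false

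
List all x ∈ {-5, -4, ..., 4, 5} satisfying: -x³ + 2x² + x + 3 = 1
Track d = LHS − RHS over the integers in [-5, 5]. Equality would need d = 0, but d changes sign only between consecutive integers, jumping over 0:
x = 2: LHS = -2³ + 2·2² + 2 + 3 = 5; 5 = 1 — FAILS  (d = 4)
x = 3: LHS = -3³ + 2·3² + 3 + 3 = -3; -3 = 1 — FAILS  (d = -4)
Away from these crossings d keeps a constant sign, and checking every integer in [-5, 5] confirms d ≠ 0 throughout. Hence the two sides are never equal, so the claimed relation (=) fails for every integer in [-5, 5].

Answer: None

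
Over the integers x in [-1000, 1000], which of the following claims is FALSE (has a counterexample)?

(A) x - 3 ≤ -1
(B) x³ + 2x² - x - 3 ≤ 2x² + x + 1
(A) x = 3: LHS = 3 - 3 = 0; 0 ≤ -1 — FAILS
(B) x = 3: LHS = 3³ + 2·3² - 3 - 3 = 39, RHS = 2·3² + 3 + 1 = 22; 39 ≤ 22 — FAILS

Answer: Both A and B are false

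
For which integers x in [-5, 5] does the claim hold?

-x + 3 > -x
Over all integers in [-5, 5], LHS − RHS is smallest at x = 0, where it equals 3:
x = 0: LHS = -0 + 3 = 3, RHS = -0 = 0; 3 > 0 — holds
At the ends of the range:
x = -5: LHS = -(-5) + 3 = 8, RHS = -(-5) = 5; 8 > 5 — holds
x = 5: LHS = -5 + 3 = -2; -2 > -5 — holds
Hence LHS − RHS is never zero or negative, i.e. LHS > RHS throughout, so the relation holds for every integer in [-5, 5].

Answer: All integers in [-5, 5]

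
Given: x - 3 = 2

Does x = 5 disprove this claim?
Substitute x = 5 into the relation:
x = 5: LHS = 5 - 3 = 2; 2 = 2 — holds

The claim holds here, so x = 5 is not a counterexample. (A counterexample exists elsewhere, e.g. x = 0.)

Answer: No, x = 5 is not a counterexample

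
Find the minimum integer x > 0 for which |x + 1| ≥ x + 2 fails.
Testing positive integers:
x = 1: LHS = |1 + 1| = |2| = 2, RHS = 1 + 2 = 3; 2 ≥ 3 — FAILS  ← smallest positive counterexample

Answer: x = 1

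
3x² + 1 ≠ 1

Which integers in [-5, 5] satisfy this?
Holds for: {-5, -4, -3, -2, -1, 1, 2, 3, 4, 5}
Fails for: {0}

Answer: {-5, -4, -3, -2, -1, 1, 2, 3, 4, 5}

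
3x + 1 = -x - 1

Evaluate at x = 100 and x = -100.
x = 100: LHS = 3·100 + 1 = 301, RHS = -100 - 1 = -101; 301 = -101 — FAILS
x = -100: LHS = 3·(-100) + 1 = -299, RHS = -(-100) - 1 = 99; -299 = 99 — FAILS

Answer: No, fails for both x = 100 and x = -100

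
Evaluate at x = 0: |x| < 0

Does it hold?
x = 0: LHS = |0| = 0; 0 < 0 — FAILS

The relation fails at x = 0, so x = 0 is a counterexample.

Answer: No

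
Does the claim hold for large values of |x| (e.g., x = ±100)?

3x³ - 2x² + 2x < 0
x = 100: LHS = 3·100³ - 2·100² + 2·100 = 2980200; 2980200 < 0 — FAILS
x = -100: LHS = 3·(-100)³ - 2·(-100)² + 2·(-100) = -3020200; -3020200 < 0 — holds

Answer: Partially: fails for x = 100, holds for x = -100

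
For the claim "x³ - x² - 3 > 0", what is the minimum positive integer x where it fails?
Testing positive integers:
x = 1: LHS = 1³ - 1² - 3 = -3; -3 > 0 — FAILS  ← smallest positive counterexample

Answer: x = 1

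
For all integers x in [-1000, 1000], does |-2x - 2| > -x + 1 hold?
The claim fails at x = -1:
x = -1: LHS = |-2·(-1) - 2| = |0| = 0, RHS = -(-1) + 1 = 2; 0 > 2 — FAILS

Because a single integer refutes it, the statement is false.

Answer: False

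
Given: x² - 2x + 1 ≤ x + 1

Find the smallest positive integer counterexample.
Testing positive integers:
x = 1: LHS = 1² - 2·1 + 1 = 0, RHS = 1 + 1 = 2; 0 ≤ 2 — holds
x = 2: LHS = 2² - 2·2 + 1 = 1, RHS = 2 + 1 = 3; 1 ≤ 3 — holds
x = 3: LHS = 3² - 2·3 + 1 = 4, RHS = 3 + 1 = 4; 4 ≤ 4 — holds
x = 4: LHS = 4² - 2·4 + 1 = 9, RHS = 4 + 1 = 5; 9 ≤ 5 — FAILS  ← smallest positive counterexample

Answer: x = 4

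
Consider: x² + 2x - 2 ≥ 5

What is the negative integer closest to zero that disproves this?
Testing negative integers from -1 downward:
x = -1: LHS = (-1)² + 2·(-1) - 2 = -3; -3 ≥ 5 — FAILS  ← closest negative counterexample to 0

Answer: x = -1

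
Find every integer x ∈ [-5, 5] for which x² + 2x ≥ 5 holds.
Holds for: {-5, -4, 2, 3, 4, 5}
Fails for: {-3, -2, -1, 0, 1}

Answer: {-5, -4, 2, 3, 4, 5}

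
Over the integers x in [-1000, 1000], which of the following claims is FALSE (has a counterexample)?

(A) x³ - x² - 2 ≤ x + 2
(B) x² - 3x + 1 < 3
(A) x = 3: LHS = 3³ - 3² - 2 = 16, RHS = 3 + 2 = 5; 16 ≤ 5 — FAILS
(B) x = -1: LHS = (-1)² - 3·(-1) + 1 = 5; 5 < 3 — FAILS

Answer: Both A and B are false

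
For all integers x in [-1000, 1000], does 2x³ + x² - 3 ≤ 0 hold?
The claim fails at x = 2:
x = 2: LHS = 2·2³ + 2² - 3 = 17; 17 ≤ 0 — FAILS

Because a single integer refutes it, the statement is false.

Answer: False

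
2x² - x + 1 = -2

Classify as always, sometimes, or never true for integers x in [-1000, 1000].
Over all integers in [-1000, 1000], LHS − RHS is always positive; it is smallest at x = 0, where it equals 3:
x = 0: LHS = 2·0² - 0 + 1 = 1; 1 = -2 — FAILS
At the ends of the range:
x = -1000: LHS = 2·(-1000)² - (-1000) + 1 = 2001001; 2001001 = -2 — FAILS
x = 1000: LHS = 2·1000² - 1000 + 1 = 1999001; 1999001 = -2 — FAILS
Hence LHS − RHS is never 0, i.e. the two sides are never equal, so the claimed relation (=) fails for every integer in [-1000, 1000].

No integer in the range satisfies it.

Answer: Never true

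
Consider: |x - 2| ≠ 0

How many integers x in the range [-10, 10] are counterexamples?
Counterexamples in [-10, 10]: {2}.

Counting them gives 1 values.

Answer: 1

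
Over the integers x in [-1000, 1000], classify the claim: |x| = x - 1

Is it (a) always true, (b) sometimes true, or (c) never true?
Over all integers in [-1000, 1000], LHS − RHS is always positive; it is smallest at x = 0, where it equals 1:
x = 0: LHS = |0| = 0, RHS = 0 - 1 = -1; 0 = -1 — FAILS
At the ends of the range:
x = -1000: LHS = |-1000| = 1000, RHS = (-1000) - 1 = -1001; 1000 = -1001 — FAILS
x = 1000: LHS = |1000| = 1000, RHS = 1000 - 1 = 999; 1000 = 999 — FAILS
Hence LHS − RHS is never 0, i.e. the two sides are never equal, so the claimed relation (=) fails for every integer in [-1000, 1000].

No integer in the range satisfies it.

Answer: Never true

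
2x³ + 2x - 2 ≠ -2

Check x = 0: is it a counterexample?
Substitute x = 0 into the relation:
x = 0: LHS = 2·0³ + 2·0 - 2 = -2; -2 ≠ -2 — FAILS

Since the claim fails at x = 0, this value is a counterexample.

Answer: Yes, x = 0 is a counterexample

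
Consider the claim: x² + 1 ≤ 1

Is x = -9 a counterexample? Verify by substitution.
Substitute x = -9 into the relation:
x = -9: LHS = (-9)² + 1 = 82; 82 ≤ 1 — FAILS

Since the claim fails at x = -9, this value is a counterexample.

Answer: Yes, x = -9 is a counterexample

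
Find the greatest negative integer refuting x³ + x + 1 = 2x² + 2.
Testing negative integers from -1 downward:
x = -1: LHS = (-1)³ + (-1) + 1 = -1, RHS = 2·(-1)² + 2 = 4; -1 = 4 — FAILS  ← closest negative counterexample to 0

Answer: x = -1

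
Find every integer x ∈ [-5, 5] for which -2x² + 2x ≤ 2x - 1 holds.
Holds for: {-5, -4, -3, -2, -1, 1, 2, 3, 4, 5}
Fails for: {0}

Answer: {-5, -4, -3, -2, -1, 1, 2, 3, 4, 5}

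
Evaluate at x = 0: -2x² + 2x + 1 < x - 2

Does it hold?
x = 0: LHS = -2·0² + 2·0 + 1 = 1, RHS = 0 - 2 = -2; 1 < -2 — FAILS

The relation fails at x = 0, so x = 0 is a counterexample.

Answer: No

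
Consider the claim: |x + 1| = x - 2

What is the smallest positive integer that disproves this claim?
Testing positive integers:
x = 1: LHS = |1 + 1| = |2| = 2, RHS = 1 - 2 = -1; 2 = -1 — FAILS  ← smallest positive counterexample

Answer: x = 1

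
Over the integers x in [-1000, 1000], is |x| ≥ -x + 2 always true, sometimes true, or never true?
Holds at x = 1: LHS = |1| = 1, RHS = -1 + 2 = 1; 1 ≥ 1 — holds
Fails at x = 0: LHS = |0| = 0, RHS = -0 + 2 = 2; 0 ≥ 2 — FAILS
It is satisfied by some integers in the range but not all.

Answer: Sometimes true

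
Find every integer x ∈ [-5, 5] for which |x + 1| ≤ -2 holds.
An absolute value is never negative, so the left side is ≥ 0 for every x, while the right side is -2. Tightest case in [-5, 5] is x = -1:
x = -1: LHS = |(-1) + 1| = |0| = 0; 0 ≤ -2 — FAILS
Hence LHS − RHS is never zero or negative, i.e. LHS > RHS throughout, so the claimed relation (≤) fails for every integer in [-5, 5].

Answer: None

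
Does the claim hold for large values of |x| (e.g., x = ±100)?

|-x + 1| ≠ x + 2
x = 100: LHS = |-100 + 1| = |-99| = 99, RHS = 100 + 2 = 102; 99 ≠ 102 — holds
x = -100: LHS = |-(-100) + 1| = |101| = 101, RHS = (-100) + 2 = -98; 101 ≠ -98 — holds

Answer: Yes, holds for both x = 100 and x = -100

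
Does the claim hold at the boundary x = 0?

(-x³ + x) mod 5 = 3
x = 0: LHS = (-0³ + 0) mod 5 = 0 mod 5 = 0; 0 = 3 — FAILS

The relation fails at x = 0, so x = 0 is a counterexample.

Answer: No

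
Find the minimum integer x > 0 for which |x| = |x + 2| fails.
Testing positive integers:
x = 1: LHS = |1| = 1, RHS = |1 + 2| = |3| = 3; 1 = 3 — FAILS  ← smallest positive counterexample

Answer: x = 1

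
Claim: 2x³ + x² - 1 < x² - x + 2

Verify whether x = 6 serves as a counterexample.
Substitute x = 6 into the relation:
x = 6: LHS = 2·6³ + 6² - 1 = 467, RHS = 6² - 6 + 2 = 32; 467 < 32 — FAILS

Since the claim fails at x = 6, this value is a counterexample.

Answer: Yes, x = 6 is a counterexample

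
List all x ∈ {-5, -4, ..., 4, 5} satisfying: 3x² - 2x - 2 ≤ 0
Holds for: {0, 1}
Fails for: {-5, -4, -3, -2, -1, 2, 3, 4, 5}

Answer: {0, 1}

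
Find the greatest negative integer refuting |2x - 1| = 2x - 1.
Testing negative integers from -1 downward:
x = -1: LHS = |2·(-1) - 1| = |-3| = 3, RHS = 2·(-1) - 1 = -3; 3 = -3 — FAILS  ← closest negative counterexample to 0

Answer: x = -1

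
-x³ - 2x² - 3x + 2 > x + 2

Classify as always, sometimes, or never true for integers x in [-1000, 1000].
Holds at x = -1: LHS = -(-1)³ - 2·(-1)² - 3·(-1) + 2 = 4, RHS = (-1) + 2 = 1; 4 > 1 — holds
Fails at x = 0: LHS = -0³ - 2·0² - 3·0 + 2 = 2, RHS = 0 + 2 = 2; 2 > 2 — FAILS
It is satisfied by some integers in the range but not all.

Answer: Sometimes true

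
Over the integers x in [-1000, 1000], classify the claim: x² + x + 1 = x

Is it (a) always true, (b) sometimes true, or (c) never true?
Over all integers in [-1000, 1000], LHS − RHS is always positive; it is smallest at x = 0, where it equals 1:
x = 0: LHS = 0² + 0 + 1 = 1; 1 = 0 — FAILS
At the ends of the range:
x = -1000: LHS = (-1000)² + (-1000) + 1 = 999001; 999001 = -1000 — FAILS
x = 1000: LHS = 1000² + 1000 + 1 = 1001001; 1001001 = 1000 — FAILS
Hence LHS − RHS is never 0, i.e. the two sides are never equal, so the claimed relation (=) fails for every integer in [-1000, 1000].

No integer in the range satisfies it.

Answer: Never true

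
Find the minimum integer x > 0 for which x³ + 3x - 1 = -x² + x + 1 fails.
Testing positive integers:
x = 1: LHS = 1³ + 3·1 - 1 = 3, RHS = -1² + 1 + 1 = 1; 3 = 1 — FAILS  ← smallest positive counterexample

Answer: x = 1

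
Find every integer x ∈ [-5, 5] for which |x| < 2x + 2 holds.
Holds for: {0, 1, 2, 3, 4, 5}
Fails for: {-5, -4, -3, -2, -1}

Answer: {0, 1, 2, 3, 4, 5}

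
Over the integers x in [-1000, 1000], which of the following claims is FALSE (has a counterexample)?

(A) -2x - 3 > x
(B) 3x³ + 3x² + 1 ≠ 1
(A) x = 0: LHS = -2·0 - 3 = -3; -3 > 0 — FAILS
(B) x = 0: LHS = 3·0³ + 3·0² + 1 = 1; 1 ≠ 1 — FAILS

Answer: Both A and B are false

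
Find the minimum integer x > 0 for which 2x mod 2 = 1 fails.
Testing positive integers:
x = 1: LHS = (2·1) mod 2 = 2 mod 2 = 0; 0 = 1 — FAILS  ← smallest positive counterexample

Answer: x = 1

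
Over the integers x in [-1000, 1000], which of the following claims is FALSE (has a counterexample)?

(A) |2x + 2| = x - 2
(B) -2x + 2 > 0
(A) x = 0: LHS = |2·0 + 2| = |2| = 2, RHS = 0 - 2 = -2; 2 = -2 — FAILS
(B) x = 1: LHS = -2·1 + 2 = 0; 0 > 0 — FAILS

Answer: Both A and B are false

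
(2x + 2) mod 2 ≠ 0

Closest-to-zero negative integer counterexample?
Testing negative integers from -1 downward:
x = -1: LHS = (2·(-1) + 2) mod 2 = 0 mod 2 = 0; 0 ≠ 0 — FAILS  ← closest negative counterexample to 0

Answer: x = -1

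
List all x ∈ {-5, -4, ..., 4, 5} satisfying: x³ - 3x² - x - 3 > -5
Holds for: {0, 4, 5}
Fails for: {-5, -4, -3, -2, -1, 1, 2, 3}

Answer: {0, 4, 5}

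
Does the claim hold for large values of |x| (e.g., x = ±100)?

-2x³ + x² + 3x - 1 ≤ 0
x = 100: LHS = -2·100³ + 100² + 3·100 - 1 = -1989701; -1989701 ≤ 0 — holds
x = -100: LHS = -2·(-100)³ + (-100)² + 3·(-100) - 1 = 2009699; 2009699 ≤ 0 — FAILS

Answer: Partially: holds for x = 100, fails for x = -100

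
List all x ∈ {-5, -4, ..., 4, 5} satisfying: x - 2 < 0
Holds for: {-5, -4, -3, -2, -1, 0, 1}
Fails for: {2, 3, 4, 5}

Answer: {-5, -4, -3, -2, -1, 0, 1}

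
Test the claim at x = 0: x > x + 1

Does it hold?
x = 0: RHS = 0 + 1 = 1; 0 > 1 — FAILS

The relation fails at x = 0, so x = 0 is a counterexample.

Answer: No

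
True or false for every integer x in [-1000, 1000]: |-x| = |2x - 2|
The claim fails at x = 0:
x = 0: LHS = |-0| = |0| = 0, RHS = |2·0 - 2| = |-2| = 2; 0 = 2 — FAILS

Because a single integer refutes it, the statement is false.

Answer: False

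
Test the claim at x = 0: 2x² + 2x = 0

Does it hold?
x = 0: LHS = 2·0² + 2·0 = 0; 0 = 0 — holds

The relation is satisfied at x = 0.

Answer: Yes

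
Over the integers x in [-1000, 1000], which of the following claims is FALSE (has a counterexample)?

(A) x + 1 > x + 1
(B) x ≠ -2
(A) x = 0: LHS = 0 + 1 = 1, RHS = 0 + 1 = 1; 1 > 1 — FAILS
(B) x = -2: -2 ≠ -2 — FAILS

Answer: Both A and B are false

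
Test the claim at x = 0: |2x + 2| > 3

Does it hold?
x = 0: LHS = |2·0 + 2| = |2| = 2; 2 > 3 — FAILS

The relation fails at x = 0, so x = 0 is a counterexample.

Answer: No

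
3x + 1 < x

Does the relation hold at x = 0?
x = 0: LHS = 3·0 + 1 = 1; 1 < 0 — FAILS

The relation fails at x = 0, so x = 0 is a counterexample.

Answer: No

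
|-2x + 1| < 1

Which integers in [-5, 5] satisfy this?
Over all integers in [-5, 5], LHS − RHS is smallest at x = 0, where it equals 0:
x = 0: LHS = |-2·0 + 1| = |1| = 1; 1 < 1 — FAILS
At the ends of the range:
x = -5: LHS = |-2·(-5) + 1| = |11| = 11; 11 < 1 — FAILS
x = 5: LHS = |-2·5 + 1| = |-9| = 9; 9 < 1 — FAILS
Hence LHS − RHS is never negative, i.e. LHS ≥ RHS throughout, so the claimed relation (<) fails for every integer in [-5, 5].

Answer: None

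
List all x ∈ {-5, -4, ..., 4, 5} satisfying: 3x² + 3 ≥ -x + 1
Over all integers in [-5, 5], LHS − RHS is smallest at x = 0, where it equals 2:
x = 0: LHS = 3·0² + 3 = 3, RHS = -0 + 1 = 1; 3 ≥ 1 — holds
At the ends of the range:
x = -5: LHS = 3·(-5)² + 3 = 78, RHS = -(-5) + 1 = 6; 78 ≥ 6 — holds
x = 5: LHS = 3·5² + 3 = 78, RHS = -5 + 1 = -4; 78 ≥ -4 — holds
Hence LHS − RHS is never negative, i.e. LHS ≥ RHS throughout, so the relation holds for every integer in [-5, 5].

Answer: All integers in [-5, 5]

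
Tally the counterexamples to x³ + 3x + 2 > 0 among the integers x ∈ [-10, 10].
Counterexamples in [-10, 10]: {-10, -9, -8, -7, -6, -5, -4, -3, -2, -1}.

Counting them gives 10 values.

Answer: 10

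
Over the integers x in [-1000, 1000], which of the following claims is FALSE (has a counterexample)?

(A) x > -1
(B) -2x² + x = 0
(A) x = -1: -1 > -1 — FAILS
(B) x = 1: LHS = -2·1² + 1 = -1; -1 = 0 — FAILS

Answer: Both A and B are false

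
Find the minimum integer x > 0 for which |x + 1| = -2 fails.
Testing positive integers:
x = 1: LHS = |1 + 1| = |2| = 2; 2 = -2 — FAILS  ← smallest positive counterexample

Answer: x = 1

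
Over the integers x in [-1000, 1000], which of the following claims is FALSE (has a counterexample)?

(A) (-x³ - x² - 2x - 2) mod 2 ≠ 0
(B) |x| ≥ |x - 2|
(A) x = 0: LHS = (-0³ - 0² - 2·0 - 2) mod 2 = (-2) mod 2 = 0; 0 ≠ 0 — FAILS
(B) x = 0: LHS = |0| = 0, RHS = |0 - 2| = |-2| = 2; 0 ≥ 2 — FAILS

Answer: Both A and B are false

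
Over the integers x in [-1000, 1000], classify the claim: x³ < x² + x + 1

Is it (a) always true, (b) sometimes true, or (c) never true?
Holds at x = 0: LHS = 0³ = 0, RHS = 0² + 0 + 1 = 1; 0 < 1 — holds
Fails at x = 2: LHS = 2³ = 8, RHS = 2² + 2 + 1 = 7; 8 < 7 — FAILS
It is satisfied by some integers in the range but not all.

Answer: Sometimes true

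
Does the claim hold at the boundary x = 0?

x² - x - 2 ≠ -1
x = 0: LHS = 0² - 0 - 2 = -2; -2 ≠ -1 — holds

The relation is satisfied at x = 0.

Answer: Yes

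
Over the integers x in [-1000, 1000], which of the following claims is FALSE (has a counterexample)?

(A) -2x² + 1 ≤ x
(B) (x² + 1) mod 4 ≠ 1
(A) x = 0: LHS = -2·0² + 1 = 1; 1 ≤ 0 — FAILS
(B) x = 0: LHS = (0² + 1) mod 4 = 1 mod 4 = 1; 1 ≠ 1 — FAILS

Answer: Both A and B are false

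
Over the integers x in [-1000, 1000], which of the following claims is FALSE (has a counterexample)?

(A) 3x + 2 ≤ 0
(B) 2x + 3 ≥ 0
(A) x = 0: LHS = 3·0 + 2 = 2; 2 ≤ 0 — FAILS
(B) x = -2: LHS = 2·(-2) + 3 = -1; -1 ≥ 0 — FAILS

Answer: Both A and B are false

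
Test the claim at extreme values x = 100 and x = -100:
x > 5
x = 100: 100 > 5 — holds
x = -100: -100 > 5 — FAILS

Answer: Partially: holds for x = 100, fails for x = -100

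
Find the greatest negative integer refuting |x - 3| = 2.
Testing negative integers from -1 downward:
x = -1: LHS = |(-1) - 3| = |-4| = 4; 4 = 2 — FAILS  ← closest negative counterexample to 0

Answer: x = -1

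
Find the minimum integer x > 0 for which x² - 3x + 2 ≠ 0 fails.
Testing positive integers:
x = 1: LHS = 1² - 3·1 + 2 = 0; 0 ≠ 0 — FAILS  ← smallest positive counterexample

Answer: x = 1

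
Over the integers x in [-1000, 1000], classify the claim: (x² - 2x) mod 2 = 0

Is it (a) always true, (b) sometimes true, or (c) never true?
Holds at x = 0: LHS = (0² - 2·0) mod 2 = 0 mod 2 = 0; 0 = 0 — holds
Fails at x = 1: LHS = (1² - 2·1) mod 2 = (-1) mod 2 = 1; 1 = 0 — FAILS
It is satisfied by some integers in the range but not all.

Answer: Sometimes true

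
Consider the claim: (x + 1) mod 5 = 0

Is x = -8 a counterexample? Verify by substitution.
Substitute x = -8 into the relation:
x = -8: LHS = ((-8) + 1) mod 5 = (-7) mod 5 = 3; 3 = 0 — FAILS

Since the claim fails at x = -8, this value is a counterexample.

Answer: Yes, x = -8 is a counterexample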